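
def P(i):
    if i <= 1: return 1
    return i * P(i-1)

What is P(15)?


P(15)
= 15 * P(14)
= 15 * 14 * P(13)
= 15 * 14 * 13 * P(12)
= 15 * 14 * 13 * 12 * P(11)
= 15 * 14 * 13 * 12 * 11 * P(10)
= 15 * 14 * 13 * 12 * 11 * 10 * P(9)
= 15 * 14 * 13 * 12 * 11 * 10 * 9 * P(8)
= 15 * 14 * 13 * 12 * 11 * 10 * 9 * 8 * P(7)
= 15 * 14 * 13 * 12 * 11 * 10 * 9 * 8 * 7 * P(6)
= 15 * 14 * 13 * 12 * 11 * 10 * 9 * 8 * 7 * 6 * P(5)
= 15 * 14 * 13 * 12 * 11 * 10 * 9 * 8 * 7 * 6 * 5 * P(4)
= 15 * 14 * 13 * 12 * 11 * 10 * 9 * 8 * 7 * 6 * 5 * 4 * P(3)
= 15 * 14 * 13 * 12 * 11 * 10 * 9 * 8 * 7 * 6 * 5 * 4 * 3 * P(2)
= 15 * 14 * 13 * 12 * 11 * 10 * 9 * 8 * 7 * 6 * 5 * 4 * 3 * 2 * P(1)
= 15 * 14 * 13 * 12 * 11 * 10 * 9 * 8 * 7 * 6 * 5 * 4 * 3 * 2 * 1
= 1307674368000

1307674368000


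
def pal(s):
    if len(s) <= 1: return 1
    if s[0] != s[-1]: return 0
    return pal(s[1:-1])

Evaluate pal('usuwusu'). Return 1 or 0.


pal('usuwusu'): s[0]='u' == s[-1]='u' -> check pal('suwus')
pal('suwus'): s[0]='s' == s[-1]='s' -> check pal('uwu')
pal('uwu'): s[0]='u' == s[-1]='u' -> check pal('w')
pal('w'): len <= 1 -> return 1  (base case)
Result: 1 (palindrome)

1


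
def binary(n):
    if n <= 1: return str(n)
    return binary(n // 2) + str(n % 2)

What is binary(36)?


binary(36) = binary(18) + '0'
binary(18) = binary(9) + '0'
binary(9) = binary(4) + '1'
binary(4) = binary(2) + '0'
binary(2) = binary(1) + '0'
binary(1) = '1'  (base case)
Concatenating: '1' + '0' + '0' + '1' + '0' + '0' = '100100'

100100


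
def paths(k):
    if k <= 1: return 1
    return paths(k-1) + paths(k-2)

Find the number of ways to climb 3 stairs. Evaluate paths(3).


Building up from base cases:
paths(0) = 1
paths(1) = 1
paths(2) = paths(1) + paths(0) = 1 + 1 = 2
paths(3) = paths(2) + paths(1) = 2 + 1 = 3

3


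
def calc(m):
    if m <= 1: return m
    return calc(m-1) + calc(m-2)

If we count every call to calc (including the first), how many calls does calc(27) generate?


Let C(n) = total calls for calc(n)
C(0) = 1, C(1) = 1
C(2) = 1 + C(1) + C(0) = 1 + 1 + 1 = 3
C(3) = 1 + C(2) + C(1) = 1 + 3 + 1 = 5
C(4) = 1 + C(3) + C(2) = 1 + 5 + 3 = 9
C(5) = 1 + C(4) + C(3) = 1 + 9 + 5 = 15
C(6) = 1 + C(5) + C(4) = 1 + 15 + 9 = 25
C(7) = 1 + C(6) + C(5) = 1 + 25 + 15 = 41
C(8) = 1 + C(7) + C(6) = 1 + 41 + 25 = 67
C(9) = 1 + C(8) + C(7) = 1 + 67 + 41 = 109
C(10) = 1 + C(9) + C(8) = 1 + 109 + 67 = 177
C(11) = 1 + C(10) + C(9) = 1 + 177 + 109 = 287
C(12) = 1 + C(11) + C(10) = 1 + 287 + 177 = 465
C(13) = 1 + C(12) + C(11) = 1 + 465 + 287 = 753
C(14) = 1 + C(13) + C(12) = 1 + 753 + 465 = 1219
C(15) = 1 + C(14) + C(13) = 1 + 1219 + 753 = 1973
C(16) = 1 + C(15) + C(14) = 1 + 1973 + 1219 = 3193
C(17) = 1 + C(16) + C(15) = 1 + 3193 + 1973 = 5167
C(18) = 1 + C(17) + C(16) = 1 + 5167 + 3193 = 8361
C(19) = 1 + C(18) + C(17) = 1 + 8361 + 5167 = 13529
C(20) = 1 + C(19) + C(18) = 1 + 13529 + 8361 = 21891
C(21) = 1 + C(20) + C(19) = 1 + 21891 + 13529 = 35421
C(22) = 1 + C(21) + C(20) = 1 + 35421 + 21891 = 57313
C(23) = 1 + C(22) + C(21) = 1 + 57313 + 35421 = 92735
C(24) = 1 + C(23) + C(22) = 1 + 92735 + 57313 = 150049
C(25) = 1 + C(24) + C(23) = 1 + 150049 + 92735 = 242785
C(26) = 1 + C(25) + C(24) = 1 + 242785 + 150049 = 392835
C(27) = 1 + C(26) + C(25) = 1 + 392835 + 242785 = 635621

635621


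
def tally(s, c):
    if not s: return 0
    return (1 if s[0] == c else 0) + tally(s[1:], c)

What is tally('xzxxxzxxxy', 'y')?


s[0]='x' != 'y' -> 0
s[0]='z' != 'y' -> 0
s[0]='x' != 'y' -> 0
s[0]='x' != 'y' -> 0
s[0]='x' != 'y' -> 0
s[0]='z' != 'y' -> 0
s[0]='x' != 'y' -> 0
s[0]='x' != 'y' -> 0
s[0]='x' != 'y' -> 0
s[0]='y' == 'y' -> 1
Sum: 0 + 0 + 0 + 0 + 0 + 0 + 0 + 0 + 0 + 1 = 1

1


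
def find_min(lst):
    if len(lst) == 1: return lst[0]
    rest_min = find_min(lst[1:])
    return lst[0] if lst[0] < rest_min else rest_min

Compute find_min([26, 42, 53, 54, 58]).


find_min([26, 42, 53, 54, 58]): compare 26 with find_min([42, 53, 54, 58])
find_min([42, 53, 54, 58]): compare 42 with find_min([53, 54, 58])
find_min([53, 54, 58]): compare 53 with find_min([54, 58])
find_min([54, 58]): compare 54 with find_min([58])
find_min([58]) = 58  (base case)
Compare 54 with 58 -> 54
Compare 53 with 54 -> 53
Compare 42 with 53 -> 42
Compare 26 with 42 -> 26

26


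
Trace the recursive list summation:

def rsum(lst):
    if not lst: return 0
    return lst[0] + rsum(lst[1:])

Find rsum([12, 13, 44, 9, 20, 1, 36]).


rsum([12, 13, 44, 9, 20, 1, 36]) = 12 + rsum([13, 44, 9, 20, 1, 36])
rsum([13, 44, 9, 20, 1, 36]) = 13 + rsum([44, 9, 20, 1, 36])
rsum([44, 9, 20, 1, 36]) = 44 + rsum([9, 20, 1, 36])
rsum([9, 20, 1, 36]) = 9 + rsum([20, 1, 36])
rsum([20, 1, 36]) = 20 + rsum([1, 36])
rsum([1, 36]) = 1 + rsum([36])
rsum([36]) = 36 + rsum([])
rsum([]) = 0  (base case)
Total: 12 + 13 + 44 + 9 + 20 + 1 + 36 + 0 = 135

135


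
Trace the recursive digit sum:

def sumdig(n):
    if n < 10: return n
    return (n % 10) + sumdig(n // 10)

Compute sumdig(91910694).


sumdig(91910694) = 4 + sumdig(9191069)
sumdig(9191069) = 9 + sumdig(919106)
sumdig(919106) = 6 + sumdig(91910)
sumdig(91910) = 0 + sumdig(9191)
sumdig(9191) = 1 + sumdig(919)
sumdig(919) = 9 + sumdig(91)
sumdig(91) = 1 + sumdig(9)
sumdig(9) = 9  (base case)
Total: 4 + 9 + 6 + 0 + 1 + 9 + 1 + 9 = 39

39


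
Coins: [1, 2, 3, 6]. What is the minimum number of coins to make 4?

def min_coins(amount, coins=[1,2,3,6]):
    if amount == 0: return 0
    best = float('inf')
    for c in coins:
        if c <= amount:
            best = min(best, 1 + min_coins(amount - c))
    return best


Building up with DP:
min_coins(0) = 0
min_coins(1) = min(1+min_coins(0)=1+0=1) = 1
min_coins(2) = min(1+min_coins(1)=1+1=2, 1+min_coins(0)=1+0=1) = 1
min_coins(3) = min(1+min_coins(2)=1+1=2, 1+min_coins(1)=1+1=2, 1+min_coins(0)=1+0=1) = 1
min_coins(4) = min(1+min_coins(3)=1+1=2, 1+min_coins(2)=1+1=2, 1+min_coins(1)=1+1=2) = 2

2


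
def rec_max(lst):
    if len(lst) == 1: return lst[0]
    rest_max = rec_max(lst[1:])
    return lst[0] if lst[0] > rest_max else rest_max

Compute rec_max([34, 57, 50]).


rec_max([34, 57, 50]): compare 34 with rec_max([57, 50])
rec_max([57, 50]): compare 57 with rec_max([50])
rec_max([50]) = 50  (base case)
Compare 57 with 50 -> 57
Compare 34 with 57 -> 57

57


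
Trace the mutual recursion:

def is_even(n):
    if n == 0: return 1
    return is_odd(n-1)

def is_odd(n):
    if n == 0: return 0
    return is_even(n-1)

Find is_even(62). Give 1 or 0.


is_even(62) = is_odd(61)
is_odd(61) = is_even(60)
is_even(60) = is_odd(59)
is_odd(59) = is_even(58)
is_even(58) = is_odd(57)
is_odd(57) = is_even(56)
is_even(56) = is_odd(55)
is_odd(55) = is_even(54)
is_even(54) = is_odd(53)
is_odd(53) = is_even(52)
is_even(52) = is_odd(51)
is_odd(51) = is_even(50)
is_even(50) = is_odd(49)
is_odd(49) = is_even(48)
is_even(48) = is_odd(47)
is_odd(47) = is_even(46)
is_even(46) = is_odd(45)
is_odd(45) = is_even(44)
is_even(44) = is_odd(43)
is_odd(43) = is_even(42)
is_even(42) = is_odd(41)
is_odd(41) = is_even(40)
is_even(40) = is_odd(39)
is_odd(39) = is_even(38)
is_even(38) = is_odd(37)
is_odd(37) = is_even(36)
is_even(36) = is_odd(35)
is_odd(35) = is_even(34)
is_even(34) = is_odd(33)
is_odd(33) = is_even(32)
is_even(32) = is_odd(31)
is_odd(31) = is_even(30)
is_even(30) = is_odd(29)
is_odd(29) = is_even(28)
is_even(28) = is_odd(27)
is_odd(27) = is_even(26)
is_even(26) = is_odd(25)
is_odd(25) = is_even(24)
is_even(24) = is_odd(23)
is_odd(23) = is_even(22)
is_even(22) = is_odd(21)
is_odd(21) = is_even(20)
is_even(20) = is_odd(19)
is_odd(19) = is_even(18)
is_even(18) = is_odd(17)
is_odd(17) = is_even(16)
is_even(16) = is_odd(15)
is_odd(15) = is_even(14)
is_even(14) = is_odd(13)
is_odd(13) = is_even(12)
is_even(12) = is_odd(11)
is_odd(11) = is_even(10)
is_even(10) = is_odd(9)
is_odd(9) = is_even(8)
is_even(8) = is_odd(7)
is_odd(7) = is_even(6)
is_even(6) = is_odd(5)
is_odd(5) = is_even(4)
is_even(4) = is_odd(3)
is_odd(3) = is_even(2)
is_even(2) = is_odd(1)
is_odd(1) = is_even(0)
is_even(0) = 1  (base case)
Result: 1

1


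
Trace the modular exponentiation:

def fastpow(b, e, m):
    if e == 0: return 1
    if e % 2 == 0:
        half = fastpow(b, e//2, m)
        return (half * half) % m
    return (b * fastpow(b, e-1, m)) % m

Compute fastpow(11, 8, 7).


fastpow(11, 8, 7): e is even, compute fastpow(11, 4, 7)
  fastpow(11, 4, 7): e is even, compute fastpow(11, 2, 7)
    fastpow(11, 2, 7): e is even, compute fastpow(11, 1, 7)
      fastpow(11, 1, 7): e is odd, compute fastpow(11, 0, 7)
        fastpow(11, 0, 7) = 1
      (11 * 1) % 7 = 4
    half=4, (4*4) % 7 = 2
  half=2, (2*2) % 7 = 4
half=4, (4*4) % 7 = 2

2


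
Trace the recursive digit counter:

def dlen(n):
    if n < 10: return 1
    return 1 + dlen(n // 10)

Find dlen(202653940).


dlen(202653940) = 1 + dlen(20265394)
dlen(20265394) = 1 + dlen(2026539)
dlen(2026539) = 1 + dlen(202653)
dlen(202653) = 1 + dlen(20265)
dlen(20265) = 1 + dlen(2026)
dlen(2026) = 1 + dlen(202)
dlen(202) = 1 + dlen(20)
dlen(20) = 1 + dlen(2)
dlen(2) = 1  (base case: 2 < 10)
Unwinding: 1 + 1 + 1 + 1 + 1 + 1 + 1 + 1 + 1 = 9

9


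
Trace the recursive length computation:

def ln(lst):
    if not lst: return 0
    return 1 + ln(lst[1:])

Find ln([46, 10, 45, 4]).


ln([46, 10, 45, 4]) = 1 + ln([10, 45, 4])
ln([10, 45, 4]) = 1 + ln([45, 4])
ln([45, 4]) = 1 + ln([4])
ln([4]) = 1 + ln([])
ln([]) = 0  (base case)
Unwinding: 1 + 1 + 1 + 1 + 0 = 4

4


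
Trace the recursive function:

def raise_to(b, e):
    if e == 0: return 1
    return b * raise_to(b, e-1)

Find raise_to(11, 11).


raise_to(11, 11)
= 11 * raise_to(11, 10)
= 11 * 11 * raise_to(11, 9)
= 11 * 11 * 11 * raise_to(11, 8)
= 11 * 11 * 11 * 11 * raise_to(11, 7)
= 11 * 11 * 11 * 11 * 11 * raise_to(11, 6)
= 11 * 11 * 11 * 11 * 11 * 11 * raise_to(11, 5)
= 11 * 11 * 11 * 11 * 11 * 11 * 11 * raise_to(11, 4)
= 11 * 11 * 11 * 11 * 11 * 11 * 11 * 11 * raise_to(11, 3)
= 11 * 11 * 11 * 11 * 11 * 11 * 11 * 11 * 11 * raise_to(11, 2)
= 11 * 11 * 11 * 11 * 11 * 11 * 11 * 11 * 11 * 11 * raise_to(11, 1)
= 11 * 11 * 11 * 11 * 11 * 11 * 11 * 11 * 11 * 11 * 11 * raise_to(11, 0)
= 11 * 11 * 11 * 11 * 11 * 11 * 11 * 11 * 11 * 11 * 11 * 1
= 285311670611

285311670611


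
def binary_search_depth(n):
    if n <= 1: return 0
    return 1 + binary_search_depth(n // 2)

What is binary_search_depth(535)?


535 / 2 = 267
267 / 2 = 133
133 / 2 = 66
66 / 2 = 33
33 / 2 = 16
16 / 2 = 8
8 / 2 = 4
4 / 2 = 2
2 / 2 = 1
Reached 1 after 9 halvings

9


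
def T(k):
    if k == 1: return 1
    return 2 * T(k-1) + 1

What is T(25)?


T(25) = 2 * T(24) + 1
T(24) = 2 * T(23) + 1
T(23) = 2 * T(22) + 1
T(22) = 2 * T(21) + 1
T(21) = 2 * T(20) + 1
T(20) = 2 * T(19) + 1
T(19) = 2 * T(18) + 1
T(18) = 2 * T(17) + 1
T(17) = 2 * T(16) + 1
T(16) = 2 * T(15) + 1
T(15) = 2 * T(14) + 1
T(14) = 2 * T(13) + 1
T(13) = 2 * T(12) + 1
T(12) = 2 * T(11) + 1
T(11) = 2 * T(10) + 1
T(10) = 2 * T(9) + 1
T(9) = 2 * T(8) + 1
T(8) = 2 * T(7) + 1
T(7) = 2 * T(6) + 1
T(6) = 2 * T(5) + 1
T(5) = 2 * T(4) + 1
T(4) = 2 * T(3) + 1
T(3) = 2 * T(2) + 1
T(2) = 2 * T(1) + 1
T(1) = 1  (base case)
T(2) = 2 * 1 + 1 = 3
T(3) = 2 * 3 + 1 = 7
T(4) = 2 * 7 + 1 = 15
T(5) = 2 * 15 + 1 = 31
T(6) = 2 * 31 + 1 = 63
T(7) = 2 * 63 + 1 = 127
T(8) = 2 * 127 + 1 = 255
T(9) = 2 * 255 + 1 = 511
T(10) = 2 * 511 + 1 = 1023
T(11) = 2 * 1023 + 1 = 2047
T(12) = 2 * 2047 + 1 = 4095
T(13) = 2 * 4095 + 1 = 8191
T(14) = 2 * 8191 + 1 = 16383
T(15) = 2 * 16383 + 1 = 32767
T(16) = 2 * 32767 + 1 = 65535
T(17) = 2 * 65535 + 1 = 131071
T(18) = 2 * 131071 + 1 = 262143
T(19) = 2 * 262143 + 1 = 524287
T(20) = 2 * 524287 + 1 = 1048575
T(21) = 2 * 1048575 + 1 = 2097151
T(22) = 2 * 2097151 + 1 = 4194303
T(23) = 2 * 4194303 + 1 = 8388607
T(24) = 2 * 8388607 + 1 = 16777215
T(25) = 2 * 16777215 + 1 = 33554431

33554431


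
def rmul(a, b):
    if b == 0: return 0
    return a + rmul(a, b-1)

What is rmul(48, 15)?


rmul(48, 15) = 48 + rmul(48, 14)
rmul(48, 14) = 48 + rmul(48, 13)
rmul(48, 13) = 48 + rmul(48, 12)
rmul(48, 12) = 48 + rmul(48, 11)
rmul(48, 11) = 48 + rmul(48, 10)
rmul(48, 10) = 48 + rmul(48, 9)
rmul(48, 9) = 48 + rmul(48, 8)
rmul(48, 8) = 48 + rmul(48, 7)
rmul(48, 7) = 48 + rmul(48, 6)
rmul(48, 6) = 48 + rmul(48, 5)
rmul(48, 5) = 48 + rmul(48, 4)
rmul(48, 4) = 48 + rmul(48, 3)
rmul(48, 3) = 48 + rmul(48, 2)
rmul(48, 2) = 48 + rmul(48, 1)
rmul(48, 1) = 48 + rmul(48, 0)
rmul(48, 0) = 0  (base case)
Total: 48 + 48 + 48 + 48 + 48 + 48 + 48 + 48 + 48 + 48 + 48 + 48 + 48 + 48 + 48 + 0 = 720

720


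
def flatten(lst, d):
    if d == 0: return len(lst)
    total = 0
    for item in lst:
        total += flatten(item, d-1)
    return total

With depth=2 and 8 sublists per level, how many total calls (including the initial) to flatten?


At depth 0 (root): 1 call
At depth 1: each of 1 parents calls flatten on 8 children = 8 calls
At depth 2: each of 8 parents calls flatten on 8 children = 64 calls
Total: 1 + 8 + 64 = 73

73


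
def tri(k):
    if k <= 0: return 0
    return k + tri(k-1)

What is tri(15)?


tri(15)
= 15 + 14 + 13 + 12 + 11 + 10 + 9 + 8 + 7 + 6 + 5 + 4 + 3 + 2 + 1 + tri(0)
= 15 + 14 + 13 + 12 + 11 + 10 + 9 + 8 + 7 + 6 + 5 + 4 + 3 + 2 + 1 + 0
= 120

120


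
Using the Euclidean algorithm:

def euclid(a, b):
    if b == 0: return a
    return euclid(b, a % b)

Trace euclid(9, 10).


euclid(9, 10) = euclid(10, 9)
euclid(10, 9) = euclid(9, 1)
euclid(9, 1) = euclid(1, 0)
euclid(1, 0) = 1  (base case)

1


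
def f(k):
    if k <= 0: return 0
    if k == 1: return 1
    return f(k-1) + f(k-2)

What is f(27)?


Computing f(27) bottom-up:
f(0) = 0
f(1) = 1
f(2) = f(1) + f(0) = 1 + 0 = 1
f(3) = f(2) + f(1) = 1 + 1 = 2
f(4) = f(3) + f(2) = 2 + 1 = 3
f(5) = f(4) + f(3) = 3 + 2 = 5
f(6) = f(5) + f(4) = 5 + 3 = 8
f(7) = f(6) + f(5) = 8 + 5 = 13
f(8) = f(7) + f(6) = 13 + 8 = 21
f(9) = f(8) + f(7) = 21 + 13 = 34
f(10) = f(9) + f(8) = 34 + 21 = 55
f(11) = f(10) + f(9) = 55 + 34 = 89
f(12) = f(11) + f(10) = 89 + 55 = 144
f(13) = f(12) + f(11) = 144 + 89 = 233
f(14) = f(13) + f(12) = 233 + 144 = 377
f(15) = f(14) + f(13) = 377 + 233 = 610
f(16) = f(15) + f(14) = 610 + 377 = 987
f(17) = f(16) + f(15) = 987 + 610 = 1597
f(18) = f(17) + f(16) = 1597 + 987 = 2584
f(19) = f(18) + f(17) = 2584 + 1597 = 4181
f(20) = f(19) + f(18) = 4181 + 2584 = 6765
f(21) = f(20) + f(19) = 6765 + 4181 = 10946
f(22) = f(21) + f(20) = 10946 + 6765 = 17711
f(23) = f(22) + f(21) = 17711 + 10946 = 28657
f(24) = f(23) + f(22) = 28657 + 17711 = 46368
f(25) = f(24) + f(23) = 46368 + 28657 = 75025
f(26) = f(25) + f(24) = 75025 + 46368 = 121393
f(27) = f(26) + f(25) = 121393 + 75025 = 196418

196418


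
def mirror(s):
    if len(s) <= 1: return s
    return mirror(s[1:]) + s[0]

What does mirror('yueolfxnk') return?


mirror('yueolfxnk') = mirror('ueolfxnk') + 'y'
mirror('ueolfxnk') = mirror('eolfxnk') + 'u'
mirror('eolfxnk') = mirror('olfxnk') + 'e'
mirror('olfxnk') = mirror('lfxnk') + 'o'
mirror('lfxnk') = mirror('fxnk') + 'l'
mirror('fxnk') = mirror('xnk') + 'f'
mirror('xnk') = mirror('nk') + 'x'
mirror('nk') = mirror('k') + 'n'
mirror('k') = 'k'  (base case)
Concatenating: 'k' + 'n' + 'x' + 'f' + 'l' + 'o' + 'e' + 'u' + 'y' = 'knxfloeuy'

knxfloeuy


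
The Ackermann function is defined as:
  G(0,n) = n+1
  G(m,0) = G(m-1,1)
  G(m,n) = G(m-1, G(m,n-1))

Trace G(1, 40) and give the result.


G(1, 40) = G(0, G(1, 39))
  G(1, 39) = G(0, G(1, 38))
    G(1, 38) = G(0, G(1, 37))
      G(1, 37) = G(0, G(1, 36))
        G(1, 36) = G(0, G(1, 35))
          G(1, 35) = G(0, G(1, 34))
          G(1, 34) = G(0, G(1, 33))
          G(1, 33) = G(0, G(1, 32))
          G(1, 32) = G(0, G(1, 31))
          G(1, 31) = G(0, G(1, 30))
          G(1, 30) = G(0, G(1, 29))
          G(1, 29) = G(0, G(1, 28))
          G(1, 28) = G(0, G(1, 27))
          G(1, 27) = G(0, G(1, 26))
          G(1, 26) = G(0, G(1, 25))
          G(1, 25) = G(0, G(1, 24))
          G(1, 24) = G(0, G(1, 23))
          G(1, 23) = G(0, G(1, 22))
          G(1, 22) = G(0, G(1, 21))
          G(1, 21) = G(0, G(1, 20))
          G(1, 20) = G(0, G(1, 19))
          G(1, 19) = G(0, G(1, 18))
          G(1, 18) = G(0, G(1, 17))
          G(1, 17) = G(0, G(1, 16))
          G(1, 16) = G(0, G(1, 15))
... (trace truncated)
Result: G(1, 40) = 42

42


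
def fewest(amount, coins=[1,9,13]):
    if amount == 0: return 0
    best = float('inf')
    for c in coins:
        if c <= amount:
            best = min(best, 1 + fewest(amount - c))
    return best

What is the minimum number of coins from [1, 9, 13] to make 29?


Building up with DP:
fewest(0) = 0
fewest(1) = min(1+fewest(0)=1+0=1) = 1
fewest(2) = min(1+fewest(1)=1+1=2) = 2
fewest(3) = min(1+fewest(2)=1+2=3) = 3
fewest(4) = min(1+fewest(3)=1+3=4) = 4
fewest(5) = min(1+fewest(4)=1+4=5) = 5
fewest(6) = min(1+fewest(5)=1+5=6) = 6
fewest(7) = min(1+fewest(6)=1+6=7) = 7
fewest(8) = min(1+fewest(7)=1+7=8) = 8
fewest(9) = min(1+fewest(8)=1+8=9, 1+fewest(0)=1+0=1) = 1
fewest(10) = min(1+fewest(9)=1+1=2, 1+fewest(1)=1+1=2) = 2
fewest(11) = min(1+fewest(10)=1+2=3, 1+fewest(2)=1+2=3) = 3
fewest(12) = min(1+fewest(11)=1+3=4, 1+fewest(3)=1+3=4) = 4
fewest(13) = min(1+fewest(12)=1+4=5, 1+fewest(4)=1+4=5, 1+fewest(0)=1+0=1) = 1
fewest(14) = min(1+fewest(13)=1+1=2, 1+fewest(5)=1+5=6, 1+fewest(1)=1+1=2) = 2
fewest(15) = min(1+fewest(14)=1+2=3, 1+fewest(6)=1+6=7, 1+fewest(2)=1+2=3) = 3
fewest(16) = min(1+fewest(15)=1+3=4, 1+fewest(7)=1+7=8, 1+fewest(3)=1+3=4) = 4
fewest(17) = min(1+fewest(16)=1+4=5, 1+fewest(8)=1+8=9, 1+fewest(4)=1+4=5) = 5
fewest(18) = min(1+fewest(17)=1+5=6, 1+fewest(9)=1+1=2, 1+fewest(5)=1+5=6) = 2
fewest(19) = min(1+fewest(18)=1+2=3, 1+fewest(10)=1+2=3, 1+fewest(6)=1+6=7) = 3
fewest(20) = min(1+fewest(19)=1+3=4, 1+fewest(11)=1+3=4, 1+fewest(7)=1+7=8) = 4
fewest(21) = min(1+fewest(20)=1+4=5, 1+fewest(12)=1+4=5, 1+fewest(8)=1+8=9) = 5
fewest(22) = min(1+fewest(21)=1+5=6, 1+fewest(13)=1+1=2, 1+fewest(9)=1+1=2) = 2
fewest(23) = min(1+fewest(22)=1+2=3, 1+fewest(14)=1+2=3, 1+fewest(10)=1+2=3) = 3
fewest(24) = min(1+fewest(23)=1+3=4, 1+fewest(15)=1+3=4, 1+fewest(11)=1+3=4) = 4
fewest(25) = min(1+fewest(24)=1+4=5, 1+fewest(16)=1+4=5, 1+fewest(12)=1+4=5) = 5
fewest(26) = min(1+fewest(25)=1+5=6, 1+fewest(17)=1+5=6, 1+fewest(13)=1+1=2) = 2
fewest(27) = min(1+fewest(26)=1+2=3, 1+fewest(18)=1+2=3, 1+fewest(14)=1+2=3) = 3
fewest(28) = min(1+fewest(27)=1+3=4, 1+fewest(19)=1+3=4, 1+fewest(15)=1+3=4) = 4
fewest(29) = min(1+fewest(28)=1+4=5, 1+fewest(20)=1+4=5, 1+fewest(16)=1+4=5) = 5

5


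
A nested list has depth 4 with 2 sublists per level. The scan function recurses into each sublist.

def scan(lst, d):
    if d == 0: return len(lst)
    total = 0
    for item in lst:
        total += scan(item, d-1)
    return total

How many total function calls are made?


At depth 0 (root): 1 call
At depth 1: each of 1 parents calls scan on 2 children = 2 calls
At depth 2: each of 2 parents calls scan on 2 children = 4 calls
At depth 3: each of 4 parents calls scan on 2 children = 8 calls
At depth 4: each of 8 parents calls scan on 2 children = 16 calls
Total: 1 + 2 + 4 + 8 + 16 = 31

31


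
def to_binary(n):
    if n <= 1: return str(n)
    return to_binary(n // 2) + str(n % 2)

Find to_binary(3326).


to_binary(3326) = to_binary(1663) + '0'
to_binary(1663) = to_binary(831) + '1'
to_binary(831) = to_binary(415) + '1'
to_binary(415) = to_binary(207) + '1'
to_binary(207) = to_binary(103) + '1'
to_binary(103) = to_binary(51) + '1'
to_binary(51) = to_binary(25) + '1'
to_binary(25) = to_binary(12) + '1'
to_binary(12) = to_binary(6) + '0'
to_binary(6) = to_binary(3) + '0'
to_binary(3) = to_binary(1) + '1'
to_binary(1) = '1'  (base case)
Concatenating: '1' + '1' + '0' + '0' + '1' + '1' + '1' + '1' + '1' + '1' + '1' + '0' = '110011111110'

110011111110


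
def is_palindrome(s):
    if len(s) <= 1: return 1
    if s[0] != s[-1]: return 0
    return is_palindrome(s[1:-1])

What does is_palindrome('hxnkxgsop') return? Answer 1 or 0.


is_palindrome('hxnkxgsop'): s[0]='h' != s[-1]='p' -> return 0
Result: 0 (not a palindrome)

0


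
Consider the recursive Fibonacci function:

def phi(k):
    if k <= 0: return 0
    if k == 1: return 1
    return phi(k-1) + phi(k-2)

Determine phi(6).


Computing phi(6) bottom-up:
phi(0) = 0
phi(1) = 1
phi(2) = phi(1) + phi(0) = 1 + 0 = 1
phi(3) = phi(2) + phi(1) = 1 + 1 = 2
phi(4) = phi(3) + phi(2) = 2 + 1 = 3
phi(5) = phi(4) + phi(3) = 3 + 2 = 5
phi(6) = phi(5) + phi(4) = 5 + 3 = 8

8


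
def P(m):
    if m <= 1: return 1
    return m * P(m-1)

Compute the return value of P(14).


P(14)
= 14 * P(13)
= 14 * 13 * P(12)
= 14 * 13 * 12 * P(11)
= 14 * 13 * 12 * 11 * P(10)
= 14 * 13 * 12 * 11 * 10 * P(9)
= 14 * 13 * 12 * 11 * 10 * 9 * P(8)
= 14 * 13 * 12 * 11 * 10 * 9 * 8 * P(7)
= 14 * 13 * 12 * 11 * 10 * 9 * 8 * 7 * P(6)
= 14 * 13 * 12 * 11 * 10 * 9 * 8 * 7 * 6 * P(5)
= 14 * 13 * 12 * 11 * 10 * 9 * 8 * 7 * 6 * 5 * P(4)
= 14 * 13 * 12 * 11 * 10 * 9 * 8 * 7 * 6 * 5 * 4 * P(3)
= 14 * 13 * 12 * 11 * 10 * 9 * 8 * 7 * 6 * 5 * 4 * 3 * P(2)
= 14 * 13 * 12 * 11 * 10 * 9 * 8 * 7 * 6 * 5 * 4 * 3 * 2 * P(1)
= 14 * 13 * 12 * 11 * 10 * 9 * 8 * 7 * 6 * 5 * 4 * 3 * 2 * 1
= 87178291200

87178291200


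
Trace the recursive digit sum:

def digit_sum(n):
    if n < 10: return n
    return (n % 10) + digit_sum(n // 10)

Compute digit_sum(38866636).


digit_sum(38866636) = 6 + digit_sum(3886663)
digit_sum(3886663) = 3 + digit_sum(388666)
digit_sum(388666) = 6 + digit_sum(38866)
digit_sum(38866) = 6 + digit_sum(3886)
digit_sum(3886) = 6 + digit_sum(388)
digit_sum(388) = 8 + digit_sum(38)
digit_sum(38) = 8 + digit_sum(3)
digit_sum(3) = 3  (base case)
Total: 6 + 3 + 6 + 6 + 6 + 8 + 8 + 3 = 46

46


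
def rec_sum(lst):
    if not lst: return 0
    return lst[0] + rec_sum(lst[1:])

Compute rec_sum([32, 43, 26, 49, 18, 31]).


rec_sum([32, 43, 26, 49, 18, 31]) = 32 + rec_sum([43, 26, 49, 18, 31])
rec_sum([43, 26, 49, 18, 31]) = 43 + rec_sum([26, 49, 18, 31])
rec_sum([26, 49, 18, 31]) = 26 + rec_sum([49, 18, 31])
rec_sum([49, 18, 31]) = 49 + rec_sum([18, 31])
rec_sum([18, 31]) = 18 + rec_sum([31])
rec_sum([31]) = 31 + rec_sum([])
rec_sum([]) = 0  (base case)
Total: 32 + 43 + 26 + 49 + 18 + 31 + 0 = 199

199


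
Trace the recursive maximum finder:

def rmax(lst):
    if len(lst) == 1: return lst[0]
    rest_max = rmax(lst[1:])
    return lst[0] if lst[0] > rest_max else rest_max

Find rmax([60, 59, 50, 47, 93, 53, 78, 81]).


rmax([60, 59, 50, 47, 93, 53, 78, 81]): compare 60 with rmax([59, 50, 47, 93, 53, 78, 81])
rmax([59, 50, 47, 93, 53, 78, 81]): compare 59 with rmax([50, 47, 93, 53, 78, 81])
rmax([50, 47, 93, 53, 78, 81]): compare 50 with rmax([47, 93, 53, 78, 81])
rmax([47, 93, 53, 78, 81]): compare 47 with rmax([93, 53, 78, 81])
rmax([93, 53, 78, 81]): compare 93 with rmax([53, 78, 81])
rmax([53, 78, 81]): compare 53 with rmax([78, 81])
rmax([78, 81]): compare 78 with rmax([81])
rmax([81]) = 81  (base case)
Compare 78 with 81 -> 81
Compare 53 with 81 -> 81
Compare 93 with 81 -> 93
Compare 47 with 93 -> 93
Compare 50 with 93 -> 93
Compare 59 with 93 -> 93
Compare 60 with 93 -> 93

93


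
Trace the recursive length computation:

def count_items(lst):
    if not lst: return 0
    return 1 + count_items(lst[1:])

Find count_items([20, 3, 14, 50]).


count_items([20, 3, 14, 50]) = 1 + count_items([3, 14, 50])
count_items([3, 14, 50]) = 1 + count_items([14, 50])
count_items([14, 50]) = 1 + count_items([50])
count_items([50]) = 1 + count_items([])
count_items([]) = 0  (base case)
Unwinding: 1 + 1 + 1 + 1 + 0 = 4

4


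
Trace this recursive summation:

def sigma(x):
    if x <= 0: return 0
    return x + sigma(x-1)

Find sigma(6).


sigma(6)
= 6 + 5 + 4 + 3 + 2 + 1 + sigma(0)
= 6 + 5 + 4 + 3 + 2 + 1 + 0
= 21

21


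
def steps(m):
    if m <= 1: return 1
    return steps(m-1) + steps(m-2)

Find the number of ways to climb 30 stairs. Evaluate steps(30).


Building up from base cases:
steps(0) = 1
steps(1) = 1
steps(2) = steps(1) + steps(0) = 1 + 1 = 2
steps(3) = steps(2) + steps(1) = 2 + 1 = 3
steps(4) = steps(3) + steps(2) = 3 + 2 = 5
steps(5) = steps(4) + steps(3) = 5 + 3 = 8
steps(6) = steps(5) + steps(4) = 8 + 5 = 13
steps(7) = steps(6) + steps(5) = 13 + 8 = 21
steps(8) = steps(7) + steps(6) = 21 + 13 = 34
steps(9) = steps(8) + steps(7) = 34 + 21 = 55
steps(10) = steps(9) + steps(8) = 55 + 34 = 89
steps(11) = steps(10) + steps(9) = 89 + 55 = 144
steps(12) = steps(11) + steps(10) = 144 + 89 = 233
steps(13) = steps(12) + steps(11) = 233 + 144 = 377
steps(14) = steps(13) + steps(12) = 377 + 233 = 610
steps(15) = steps(14) + steps(13) = 610 + 377 = 987
steps(16) = steps(15) + steps(14) = 987 + 610 = 1597
steps(17) = steps(16) + steps(15) = 1597 + 987 = 2584
steps(18) = steps(17) + steps(16) = 2584 + 1597 = 4181
steps(19) = steps(18) + steps(17) = 4181 + 2584 = 6765
steps(20) = steps(19) + steps(18) = 6765 + 4181 = 10946
steps(21) = steps(20) + steps(19) = 10946 + 6765 = 17711
steps(22) = steps(21) + steps(20) = 17711 + 10946 = 28657
steps(23) = steps(22) + steps(21) = 28657 + 17711 = 46368
steps(24) = steps(23) + steps(22) = 46368 + 28657 = 75025
steps(25) = steps(24) + steps(23) = 75025 + 46368 = 121393
steps(26) = steps(25) + steps(24) = 121393 + 75025 = 196418
steps(27) = steps(26) + steps(25) = 196418 + 121393 = 317811
steps(28) = steps(27) + steps(26) = 317811 + 196418 = 514229
steps(29) = steps(28) + steps(27) = 514229 + 317811 = 832040
steps(30) = steps(29) + steps(28) = 832040 + 514229 = 1346269

1346269


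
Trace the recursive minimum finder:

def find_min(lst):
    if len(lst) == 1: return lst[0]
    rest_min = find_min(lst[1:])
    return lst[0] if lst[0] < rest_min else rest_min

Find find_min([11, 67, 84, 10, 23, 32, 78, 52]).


find_min([11, 67, 84, 10, 23, 32, 78, 52]): compare 11 with find_min([67, 84, 10, 23, 32, 78, 52])
find_min([67, 84, 10, 23, 32, 78, 52]): compare 67 with find_min([84, 10, 23, 32, 78, 52])
find_min([84, 10, 23, 32, 78, 52]): compare 84 with find_min([10, 23, 32, 78, 52])
find_min([10, 23, 32, 78, 52]): compare 10 with find_min([23, 32, 78, 52])
find_min([23, 32, 78, 52]): compare 23 with find_min([32, 78, 52])
find_min([32, 78, 52]): compare 32 with find_min([78, 52])
find_min([78, 52]): compare 78 with find_min([52])
find_min([52]) = 52  (base case)
Compare 78 with 52 -> 52
Compare 32 with 52 -> 32
Compare 23 with 32 -> 23
Compare 10 with 23 -> 10
Compare 84 with 10 -> 10
Compare 67 with 10 -> 10
Compare 11 with 10 -> 10

10


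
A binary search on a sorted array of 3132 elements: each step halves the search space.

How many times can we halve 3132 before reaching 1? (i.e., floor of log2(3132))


3132 / 2 = 1566
1566 / 2 = 783
783 / 2 = 391
391 / 2 = 195
195 / 2 = 97
97 / 2 = 48
48 / 2 = 24
24 / 2 = 12
12 / 2 = 6
6 / 2 = 3
3 / 2 = 1
Reached 1 after 11 halvings

11


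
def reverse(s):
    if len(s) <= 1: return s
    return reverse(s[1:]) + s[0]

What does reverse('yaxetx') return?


reverse('yaxetx') = reverse('axetx') + 'y'
reverse('axetx') = reverse('xetx') + 'a'
reverse('xetx') = reverse('etx') + 'x'
reverse('etx') = reverse('tx') + 'e'
reverse('tx') = reverse('x') + 't'
reverse('x') = 'x'  (base case)
Concatenating: 'x' + 't' + 'e' + 'x' + 'a' + 'y' = 'xtexay'

xtexay


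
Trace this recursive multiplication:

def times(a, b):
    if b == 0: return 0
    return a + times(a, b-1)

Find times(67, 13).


times(67, 13) = 67 + times(67, 12)
times(67, 12) = 67 + times(67, 11)
times(67, 11) = 67 + times(67, 10)
times(67, 10) = 67 + times(67, 9)
times(67, 9) = 67 + times(67, 8)
times(67, 8) = 67 + times(67, 7)
times(67, 7) = 67 + times(67, 6)
times(67, 6) = 67 + times(67, 5)
times(67, 5) = 67 + times(67, 4)
times(67, 4) = 67 + times(67, 3)
times(67, 3) = 67 + times(67, 2)
times(67, 2) = 67 + times(67, 1)
times(67, 1) = 67 + times(67, 0)
times(67, 0) = 0  (base case)
Total: 67 + 67 + 67 + 67 + 67 + 67 + 67 + 67 + 67 + 67 + 67 + 67 + 67 + 0 = 871

871


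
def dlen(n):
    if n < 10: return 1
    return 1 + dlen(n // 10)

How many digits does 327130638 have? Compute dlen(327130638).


dlen(327130638) = 1 + dlen(32713063)
dlen(32713063) = 1 + dlen(3271306)
dlen(3271306) = 1 + dlen(327130)
dlen(327130) = 1 + dlen(32713)
dlen(32713) = 1 + dlen(3271)
dlen(3271) = 1 + dlen(327)
dlen(327) = 1 + dlen(32)
dlen(32) = 1 + dlen(3)
dlen(3) = 1  (base case: 3 < 10)
Unwinding: 1 + 1 + 1 + 1 + 1 + 1 + 1 + 1 + 1 = 9

9


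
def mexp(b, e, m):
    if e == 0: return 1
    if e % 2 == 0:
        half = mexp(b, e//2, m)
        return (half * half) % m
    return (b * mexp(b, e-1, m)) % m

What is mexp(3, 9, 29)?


mexp(3, 9, 29): e is odd, compute mexp(3, 8, 29)
  mexp(3, 8, 29): e is even, compute mexp(3, 4, 29)
    mexp(3, 4, 29): e is even, compute mexp(3, 2, 29)
      mexp(3, 2, 29): e is even, compute mexp(3, 1, 29)
        mexp(3, 1, 29): e is odd, compute mexp(3, 0, 29)
          mexp(3, 0, 29) = 1
        (3 * 1) % 29 = 3
      half=3, (3*3) % 29 = 9
    half=9, (9*9) % 29 = 23
  half=23, (23*23) % 29 = 7
(3 * 7) % 29 = 21

21


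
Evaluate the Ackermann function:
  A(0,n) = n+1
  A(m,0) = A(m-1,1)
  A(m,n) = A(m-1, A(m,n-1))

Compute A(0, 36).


A(0, 36) = 37
Result: A(0, 36) = 37

37


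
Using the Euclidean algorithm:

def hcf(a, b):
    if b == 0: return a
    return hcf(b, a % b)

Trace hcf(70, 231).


hcf(70, 231) = hcf(231, 70)
hcf(231, 70) = hcf(70, 21)
hcf(70, 21) = hcf(21, 7)
hcf(21, 7) = hcf(7, 0)
hcf(7, 0) = 7  (base case)

7


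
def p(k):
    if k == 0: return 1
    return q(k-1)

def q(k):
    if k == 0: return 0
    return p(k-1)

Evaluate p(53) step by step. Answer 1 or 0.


p(53) = q(52)
q(52) = p(51)
p(51) = q(50)
q(50) = p(49)
p(49) = q(48)
q(48) = p(47)
p(47) = q(46)
q(46) = p(45)
p(45) = q(44)
q(44) = p(43)
p(43) = q(42)
q(42) = p(41)
p(41) = q(40)
q(40) = p(39)
p(39) = q(38)
q(38) = p(37)
p(37) = q(36)
q(36) = p(35)
p(35) = q(34)
q(34) = p(33)
p(33) = q(32)
q(32) = p(31)
p(31) = q(30)
q(30) = p(29)
p(29) = q(28)
q(28) = p(27)
p(27) = q(26)
q(26) = p(25)
p(25) = q(24)
q(24) = p(23)
p(23) = q(22)
q(22) = p(21)
p(21) = q(20)
q(20) = p(19)
p(19) = q(18)
q(18) = p(17)
p(17) = q(16)
q(16) = p(15)
p(15) = q(14)
q(14) = p(13)
p(13) = q(12)
q(12) = p(11)
p(11) = q(10)
q(10) = p(9)
p(9) = q(8)
q(8) = p(7)
p(7) = q(6)
q(6) = p(5)
p(5) = q(4)
q(4) = p(3)
p(3) = q(2)
q(2) = p(1)
p(1) = q(0)
q(0) = 0  (base case)
Result: 0

0


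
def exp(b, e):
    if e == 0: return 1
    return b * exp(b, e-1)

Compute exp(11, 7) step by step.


exp(11, 7)
= 11 * exp(11, 6)
= 11 * 11 * exp(11, 5)
= 11 * 11 * 11 * exp(11, 4)
= 11 * 11 * 11 * 11 * exp(11, 3)
= 11 * 11 * 11 * 11 * 11 * exp(11, 2)
= 11 * 11 * 11 * 11 * 11 * 11 * exp(11, 1)
= 11 * 11 * 11 * 11 * 11 * 11 * 11 * exp(11, 0)
= 11 * 11 * 11 * 11 * 11 * 11 * 11 * 1
= 19487171

19487171


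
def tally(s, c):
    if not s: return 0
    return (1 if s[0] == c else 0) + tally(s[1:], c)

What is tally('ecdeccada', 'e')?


s[0]='e' == 'e' -> 1
s[0]='c' != 'e' -> 0
s[0]='d' != 'e' -> 0
s[0]='e' == 'e' -> 1
s[0]='c' != 'e' -> 0
s[0]='c' != 'e' -> 0
s[0]='a' != 'e' -> 0
s[0]='d' != 'e' -> 0
s[0]='a' != 'e' -> 0
Sum: 1 + 0 + 0 + 1 + 0 + 0 + 0 + 0 + 0 = 2

2


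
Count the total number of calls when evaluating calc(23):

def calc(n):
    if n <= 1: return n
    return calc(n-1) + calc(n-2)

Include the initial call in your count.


Let C(n) = total calls for calc(n)
C(0) = 1, C(1) = 1
C(2) = 1 + C(1) + C(0) = 1 + 1 + 1 = 3
C(3) = 1 + C(2) + C(1) = 1 + 3 + 1 = 5
C(4) = 1 + C(3) + C(2) = 1 + 5 + 3 = 9
C(5) = 1 + C(4) + C(3) = 1 + 9 + 5 = 15
C(6) = 1 + C(5) + C(4) = 1 + 15 + 9 = 25
C(7) = 1 + C(6) + C(5) = 1 + 25 + 15 = 41
C(8) = 1 + C(7) + C(6) = 1 + 41 + 25 = 67
C(9) = 1 + C(8) + C(7) = 1 + 67 + 41 = 109
C(10) = 1 + C(9) + C(8) = 1 + 109 + 67 = 177
C(11) = 1 + C(10) + C(9) = 1 + 177 + 109 = 287
C(12) = 1 + C(11) + C(10) = 1 + 287 + 177 = 465
C(13) = 1 + C(12) + C(11) = 1 + 465 + 287 = 753
C(14) = 1 + C(13) + C(12) = 1 + 753 + 465 = 1219
C(15) = 1 + C(14) + C(13) = 1 + 1219 + 753 = 1973
C(16) = 1 + C(15) + C(14) = 1 + 1973 + 1219 = 3193
C(17) = 1 + C(16) + C(15) = 1 + 3193 + 1973 = 5167
C(18) = 1 + C(17) + C(16) = 1 + 5167 + 3193 = 8361
C(19) = 1 + C(18) + C(17) = 1 + 8361 + 5167 = 13529
C(20) = 1 + C(19) + C(18) = 1 + 13529 + 8361 = 21891
C(21) = 1 + C(20) + C(19) = 1 + 21891 + 13529 = 35421
C(22) = 1 + C(21) + C(20) = 1 + 35421 + 21891 = 57313
C(23) = 1 + C(22) + C(21) = 1 + 57313 + 35421 = 92735

92735


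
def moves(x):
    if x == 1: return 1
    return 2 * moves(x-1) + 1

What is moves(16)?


moves(16) = 2 * moves(15) + 1
moves(15) = 2 * moves(14) + 1
moves(14) = 2 * moves(13) + 1
moves(13) = 2 * moves(12) + 1
moves(12) = 2 * moves(11) + 1
moves(11) = 2 * moves(10) + 1
moves(10) = 2 * moves(9) + 1
moves(9) = 2 * moves(8) + 1
moves(8) = 2 * moves(7) + 1
moves(7) = 2 * moves(6) + 1
moves(6) = 2 * moves(5) + 1
moves(5) = 2 * moves(4) + 1
moves(4) = 2 * moves(3) + 1
moves(3) = 2 * moves(2) + 1
moves(2) = 2 * moves(1) + 1
moves(1) = 1  (base case)
moves(2) = 2 * 1 + 1 = 3
moves(3) = 2 * 3 + 1 = 7
moves(4) = 2 * 7 + 1 = 15
moves(5) = 2 * 15 + 1 = 31
moves(6) = 2 * 31 + 1 = 63
moves(7) = 2 * 63 + 1 = 127
moves(8) = 2 * 127 + 1 = 255
moves(9) = 2 * 255 + 1 = 511
moves(10) = 2 * 511 + 1 = 1023
moves(11) = 2 * 1023 + 1 = 2047
moves(12) = 2 * 2047 + 1 = 4095
moves(13) = 2 * 4095 + 1 = 8191
moves(14) = 2 * 8191 + 1 = 16383
moves(15) = 2 * 16383 + 1 = 32767
moves(16) = 2 * 32767 + 1 = 65535

65535


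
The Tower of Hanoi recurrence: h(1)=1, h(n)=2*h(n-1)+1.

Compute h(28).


h(28) = 2 * h(27) + 1
h(27) = 2 * h(26) + 1
h(26) = 2 * h(25) + 1
h(25) = 2 * h(24) + 1
h(24) = 2 * h(23) + 1
h(23) = 2 * h(22) + 1
h(22) = 2 * h(21) + 1
h(21) = 2 * h(20) + 1
h(20) = 2 * h(19) + 1
h(19) = 2 * h(18) + 1
h(18) = 2 * h(17) + 1
h(17) = 2 * h(16) + 1
h(16) = 2 * h(15) + 1
h(15) = 2 * h(14) + 1
h(14) = 2 * h(13) + 1
h(13) = 2 * h(12) + 1
h(12) = 2 * h(11) + 1
h(11) = 2 * h(10) + 1
h(10) = 2 * h(9) + 1
h(9) = 2 * h(8) + 1
h(8) = 2 * h(7) + 1
h(7) = 2 * h(6) + 1
h(6) = 2 * h(5) + 1
h(5) = 2 * h(4) + 1
h(4) = 2 * h(3) + 1
h(3) = 2 * h(2) + 1
h(2) = 2 * h(1) + 1
h(1) = 1  (base case)
h(2) = 2 * 1 + 1 = 3
h(3) = 2 * 3 + 1 = 7
h(4) = 2 * 7 + 1 = 15
h(5) = 2 * 15 + 1 = 31
h(6) = 2 * 31 + 1 = 63
h(7) = 2 * 63 + 1 = 127
h(8) = 2 * 127 + 1 = 255
h(9) = 2 * 255 + 1 = 511
h(10) = 2 * 511 + 1 = 1023
h(11) = 2 * 1023 + 1 = 2047
h(12) = 2 * 2047 + 1 = 4095
h(13) = 2 * 4095 + 1 = 8191
h(14) = 2 * 8191 + 1 = 16383
h(15) = 2 * 16383 + 1 = 32767
h(16) = 2 * 32767 + 1 = 65535
h(17) = 2 * 65535 + 1 = 131071
h(18) = 2 * 131071 + 1 = 262143
h(19) = 2 * 262143 + 1 = 524287
h(20) = 2 * 524287 + 1 = 1048575
h(21) = 2 * 1048575 + 1 = 2097151
h(22) = 2 * 2097151 + 1 = 4194303
h(23) = 2 * 4194303 + 1 = 8388607
h(24) = 2 * 8388607 + 1 = 16777215
h(25) = 2 * 16777215 + 1 = 33554431
h(26) = 2 * 33554431 + 1 = 67108863
h(27) = 2 * 67108863 + 1 = 134217727
h(28) = 2 * 134217727 + 1 = 268435455

268435455


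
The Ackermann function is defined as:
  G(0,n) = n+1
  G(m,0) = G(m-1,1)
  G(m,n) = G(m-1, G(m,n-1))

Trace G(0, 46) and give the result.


G(0, 46) = 47
Result: G(0, 46) = 47

47


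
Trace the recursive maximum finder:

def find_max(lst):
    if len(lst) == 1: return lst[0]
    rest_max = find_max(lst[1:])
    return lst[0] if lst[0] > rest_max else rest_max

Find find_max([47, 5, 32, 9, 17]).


find_max([47, 5, 32, 9, 17]): compare 47 with find_max([5, 32, 9, 17])
find_max([5, 32, 9, 17]): compare 5 with find_max([32, 9, 17])
find_max([32, 9, 17]): compare 32 with find_max([9, 17])
find_max([9, 17]): compare 9 with find_max([17])
find_max([17]) = 17  (base case)
Compare 9 with 17 -> 17
Compare 32 with 17 -> 32
Compare 5 with 32 -> 32
Compare 47 with 32 -> 47

47


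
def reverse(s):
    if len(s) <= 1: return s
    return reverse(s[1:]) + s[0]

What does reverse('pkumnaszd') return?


reverse('pkumnaszd') = reverse('kumnaszd') + 'p'
reverse('kumnaszd') = reverse('umnaszd') + 'k'
reverse('umnaszd') = reverse('mnaszd') + 'u'
reverse('mnaszd') = reverse('naszd') + 'm'
reverse('naszd') = reverse('aszd') + 'n'
reverse('aszd') = reverse('szd') + 'a'
reverse('szd') = reverse('zd') + 's'
reverse('zd') = reverse('d') + 'z'
reverse('d') = 'd'  (base case)
Concatenating: 'd' + 'z' + 's' + 'a' + 'n' + 'm' + 'u' + 'k' + 'p' = 'dzsanmukp'

dzsanmukp


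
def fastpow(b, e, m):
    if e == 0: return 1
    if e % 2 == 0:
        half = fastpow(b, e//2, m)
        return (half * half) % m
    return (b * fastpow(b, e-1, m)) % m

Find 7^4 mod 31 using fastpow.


fastpow(7, 4, 31): e is even, compute fastpow(7, 2, 31)
  fastpow(7, 2, 31): e is even, compute fastpow(7, 1, 31)
    fastpow(7, 1, 31): e is odd, compute fastpow(7, 0, 31)
      fastpow(7, 0, 31) = 1
    (7 * 1) % 31 = 7
  half=7, (7*7) % 31 = 18
half=18, (18*18) % 31 = 14

14


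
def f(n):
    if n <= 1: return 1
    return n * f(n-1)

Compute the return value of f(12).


f(12)
= 12 * f(11)
= 12 * 11 * f(10)
= 12 * 11 * 10 * f(9)
= 12 * 11 * 10 * 9 * f(8)
= 12 * 11 * 10 * 9 * 8 * f(7)
= 12 * 11 * 10 * 9 * 8 * 7 * f(6)
= 12 * 11 * 10 * 9 * 8 * 7 * 6 * f(5)
= 12 * 11 * 10 * 9 * 8 * 7 * 6 * 5 * f(4)
= 12 * 11 * 10 * 9 * 8 * 7 * 6 * 5 * 4 * f(3)
= 12 * 11 * 10 * 9 * 8 * 7 * 6 * 5 * 4 * 3 * f(2)
= 12 * 11 * 10 * 9 * 8 * 7 * 6 * 5 * 4 * 3 * 2 * f(1)
= 12 * 11 * 10 * 9 * 8 * 7 * 6 * 5 * 4 * 3 * 2 * 1
= 479001600

479001600


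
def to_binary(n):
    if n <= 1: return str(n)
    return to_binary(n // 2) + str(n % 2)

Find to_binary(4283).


to_binary(4283) = to_binary(2141) + '1'
to_binary(2141) = to_binary(1070) + '1'
to_binary(1070) = to_binary(535) + '0'
to_binary(535) = to_binary(267) + '1'
to_binary(267) = to_binary(133) + '1'
to_binary(133) = to_binary(66) + '1'
to_binary(66) = to_binary(33) + '0'
to_binary(33) = to_binary(16) + '1'
to_binary(16) = to_binary(8) + '0'
to_binary(8) = to_binary(4) + '0'
to_binary(4) = to_binary(2) + '0'
to_binary(2) = to_binary(1) + '0'
to_binary(1) = '1'  (base case)
Concatenating: '1' + '0' + '0' + '0' + '0' + '1' + '0' + '1' + '1' + '1' + '0' + '1' + '1' = '1000010111011'

1000010111011


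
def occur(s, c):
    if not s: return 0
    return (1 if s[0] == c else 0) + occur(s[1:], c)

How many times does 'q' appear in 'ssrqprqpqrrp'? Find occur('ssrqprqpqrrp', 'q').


s[0]='s' != 'q' -> 0
s[0]='s' != 'q' -> 0
s[0]='r' != 'q' -> 0
s[0]='q' == 'q' -> 1
s[0]='p' != 'q' -> 0
s[0]='r' != 'q' -> 0
s[0]='q' == 'q' -> 1
s[0]='p' != 'q' -> 0
s[0]='q' == 'q' -> 1
s[0]='r' != 'q' -> 0
s[0]='r' != 'q' -> 0
s[0]='p' != 'q' -> 0
Sum: 0 + 0 + 0 + 1 + 0 + 0 + 1 + 0 + 1 + 0 + 0 + 0 = 3

3


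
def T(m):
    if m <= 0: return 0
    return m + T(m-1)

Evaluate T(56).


T(56)
= 56 + 55 + 54 + 53 + 52 + 51 + 50 + 49 + 48 + 47 + 46 + 45 + 44 + 43 + 42 + 41 + 40 + 39 + 38 + 37 + 36 + 35 + 34 + 33 + 32 + 31 + 30 + 29 + 28 + 27 + 26 + 25 + 24 + 23 + 22 + 21 + 20 + 19 + 18 + 17 + 16 + 15 + 14 + 13 + 12 + 11 + 10 + 9 + 8 + 7 + 6 + 5 + 4 + 3 + 2 + 1 + T(0)
= 56 + 55 + 54 + 53 + 52 + 51 + 50 + 49 + 48 + 47 + 46 + 45 + 44 + 43 + 42 + 41 + 40 + 39 + 38 + 37 + 36 + 35 + 34 + 33 + 32 + 31 + 30 + 29 + 28 + 27 + 26 + 25 + 24 + 23 + 22 + 21 + 20 + 19 + 18 + 17 + 16 + 15 + 14 + 13 + 12 + 11 + 10 + 9 + 8 + 7 + 6 + 5 + 4 + 3 + 2 + 1 + 0
= 1596

1596


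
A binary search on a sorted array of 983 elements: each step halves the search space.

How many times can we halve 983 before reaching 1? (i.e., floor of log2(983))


983 / 2 = 491
491 / 2 = 245
245 / 2 = 122
122 / 2 = 61
61 / 2 = 30
30 / 2 = 15
15 / 2 = 7
7 / 2 = 3
3 / 2 = 1
Reached 1 after 9 halvings

9


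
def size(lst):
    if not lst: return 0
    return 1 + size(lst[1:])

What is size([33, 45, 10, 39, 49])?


size([33, 45, 10, 39, 49]) = 1 + size([45, 10, 39, 49])
size([45, 10, 39, 49]) = 1 + size([10, 39, 49])
size([10, 39, 49]) = 1 + size([39, 49])
size([39, 49]) = 1 + size([49])
size([49]) = 1 + size([])
size([]) = 0  (base case)
Unwinding: 1 + 1 + 1 + 1 + 1 + 0 = 5

5


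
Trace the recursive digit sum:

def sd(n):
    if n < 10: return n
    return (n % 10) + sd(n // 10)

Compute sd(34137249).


sd(34137249) = 9 + sd(3413724)
sd(3413724) = 4 + sd(341372)
sd(341372) = 2 + sd(34137)
sd(34137) = 7 + sd(3413)
sd(3413) = 3 + sd(341)
sd(341) = 1 + sd(34)
sd(34) = 4 + sd(3)
sd(3) = 3  (base case)
Total: 9 + 4 + 2 + 7 + 3 + 1 + 4 + 3 = 33

33


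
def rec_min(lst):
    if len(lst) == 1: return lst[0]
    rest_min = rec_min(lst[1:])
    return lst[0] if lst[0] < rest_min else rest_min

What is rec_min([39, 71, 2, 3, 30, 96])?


rec_min([39, 71, 2, 3, 30, 96]): compare 39 with rec_min([71, 2, 3, 30, 96])
rec_min([71, 2, 3, 30, 96]): compare 71 with rec_min([2, 3, 30, 96])
rec_min([2, 3, 30, 96]): compare 2 with rec_min([3, 30, 96])
rec_min([3, 30, 96]): compare 3 with rec_min([30, 96])
rec_min([30, 96]): compare 30 with rec_min([96])
rec_min([96]) = 96  (base case)
Compare 30 with 96 -> 30
Compare 3 with 30 -> 3
Compare 2 with 3 -> 2
Compare 71 with 2 -> 2
Compare 39 with 2 -> 2

2
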